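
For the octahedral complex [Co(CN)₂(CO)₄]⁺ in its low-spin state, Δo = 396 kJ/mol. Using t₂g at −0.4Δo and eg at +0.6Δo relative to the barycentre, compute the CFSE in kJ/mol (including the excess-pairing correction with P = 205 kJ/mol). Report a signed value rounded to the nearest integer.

-540

Ligand charges: 2×(-1) from CN⁻ and 4×(+0) from CO sum to -2; with overall charge +1, Co is +3.
Co is in group 9, so Co³⁺ is d⁶ (9 − 3 = 6).
Configuration: t₂g⁶ eg⁰.
The orbital stabilization is -2.4Δo = -2.4 × 396 = -950 kJ/mol.
High-spin d⁶ would be t₂g⁴ eg² with 1 pair; low-spin has 3, so 2 excess pairs cost +2P = +410 kJ/mol.
Combining: -950 + 410 = -540 kJ/mol.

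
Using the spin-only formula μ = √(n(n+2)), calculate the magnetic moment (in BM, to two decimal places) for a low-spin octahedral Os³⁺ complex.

Os sits in group 8; removing 3 electrons leaves Os³⁺ with 8 − 3 = 5 d electrons.
Configuration: t₂g⁵ eg⁰ → 1 unpaired electron.
μ(spin-only) = √[1(1+2)] = √3 ≈ 1.73 BM.

1.73 BM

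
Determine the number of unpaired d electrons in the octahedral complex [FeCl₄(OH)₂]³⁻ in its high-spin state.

5

Ligand charges: 4×(-1) from Cl⁻ and 2×(-1) from OH⁻ sum to -6; with overall charge -3, Fe is +3.
Fe³⁺: group 8, so d-count = 8 − 3 = 5.
Configuration: t₂g³ eg², giving 5 unpaired electrons.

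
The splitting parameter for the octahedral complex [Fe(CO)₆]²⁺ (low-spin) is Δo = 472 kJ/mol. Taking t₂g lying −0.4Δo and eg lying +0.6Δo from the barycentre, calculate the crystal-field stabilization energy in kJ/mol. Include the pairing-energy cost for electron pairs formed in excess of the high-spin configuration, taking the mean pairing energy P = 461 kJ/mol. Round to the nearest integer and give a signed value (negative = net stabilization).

-211

CO is neutral, so the +2 overall charge sits on Fe: oxidation state +2.
Fe is in group 8, so Fe²⁺ is d⁶ (8 − 2 = 6).
Configuration: t₂g⁶ eg⁰.
The orbital stabilization is -2.4Δo = -2.4 × 472 = -1133 kJ/mol.
Pairing penalty: 3 pairs vs 1 in the high-spin reference → 2 extra × P = 922 kJ/mol.
Overall CFSE = -1133 + 922 = -211 kJ/mol.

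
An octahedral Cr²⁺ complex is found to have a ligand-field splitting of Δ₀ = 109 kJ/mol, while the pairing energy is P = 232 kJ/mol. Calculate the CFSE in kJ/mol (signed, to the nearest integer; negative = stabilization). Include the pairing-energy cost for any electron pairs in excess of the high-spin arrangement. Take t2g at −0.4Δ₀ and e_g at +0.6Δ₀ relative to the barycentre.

Group 6 minus oxidation state +2 gives a d⁴ configuration for Cr²⁺.
Here Δ₀ < P (109 < 232), so the high-spin state is favoured.
That gives t2g^3 e_g^1.
Orbital CFSE = -0.6Δ₀ = -0.6 × 109 = -65 kJ/mol.
High-spin has no excess pairs, so no pairing correction applies.

-65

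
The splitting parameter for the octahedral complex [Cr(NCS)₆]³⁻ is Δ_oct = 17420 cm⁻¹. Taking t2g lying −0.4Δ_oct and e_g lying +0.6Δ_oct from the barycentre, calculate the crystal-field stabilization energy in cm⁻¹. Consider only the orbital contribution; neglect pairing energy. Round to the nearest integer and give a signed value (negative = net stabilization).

Each NCS⁻ contributes -1; 6 × (-1) = -6. With overall charge -3, Cr is in the +3 oxidation state.
Cr sits in group 6; removing 3 electrons leaves Cr³⁺ with 6 − 3 = 3 d electrons.
Configuration: t2g^3 e_g^0.
CFSE(orbital) = 3×(-0.4Δ_oct) + 0×(0.6Δ_oct) = -1.2Δ_oct; with Δ_oct = 17420 cm⁻¹ that is -20904 cm⁻¹.

-20904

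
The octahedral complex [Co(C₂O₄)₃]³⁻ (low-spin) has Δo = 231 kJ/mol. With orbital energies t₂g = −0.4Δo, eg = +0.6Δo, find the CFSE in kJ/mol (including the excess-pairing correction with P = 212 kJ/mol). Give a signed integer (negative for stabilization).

Each C₂O₄²⁻ contributes -2; 3 × (-2) = -6. With overall charge -3, Co is in the +3 oxidation state.
Co³⁺: group 9, so d-count = 9 − 3 = 6.
Configuration: t₂g⁶ eg⁰.
Orbital CFSE = 6(-0.4) + 0(0.6) = -2.4Δo = -2.4 × 231 = -554 kJ/mol.
High-spin d⁶ would be t₂g⁴ eg² with 1 pair; low-spin has 3, so 2 excess pairs cost +2P = +424 kJ/mol.
Net CFSE = -554 + 424 = -130 kJ/mol.

-130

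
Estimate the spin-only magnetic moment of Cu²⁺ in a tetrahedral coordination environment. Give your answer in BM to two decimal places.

Cu²⁺: group 11, so d-count = 11 − 2 = 9.
Tetrahedral fields are weak (Δₜ ≈ 4/9 Δₒ), so electrons fill high-spin.
Configuration: e⁴ t₂⁵ → 1 unpaired electron.
μ(spin-only) = √[1(1+2)] = √3 ≈ 1.73 BM.

1.73 BM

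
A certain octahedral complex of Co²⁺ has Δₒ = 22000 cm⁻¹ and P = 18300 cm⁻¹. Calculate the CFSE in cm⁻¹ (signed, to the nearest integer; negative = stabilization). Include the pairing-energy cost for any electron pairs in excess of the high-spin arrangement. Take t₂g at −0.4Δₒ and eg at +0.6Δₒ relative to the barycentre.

-21300

Co is in group 9, so Co²⁺ is d⁷ (9 − 2 = 7).
Here Δₒ > P (22000 > 18300), so the low-spin state is favoured.
That gives t₂g⁶ eg¹.
Orbital CFSE = -1.8Δₒ = -1.8 × 22000 = -39600 cm⁻¹.
Excess pairs vs high-spin: 3 − 2 = 1; pairing cost = +18300 cm⁻¹.
Net CFSE = -39600 + 18300 = -21300 cm⁻¹.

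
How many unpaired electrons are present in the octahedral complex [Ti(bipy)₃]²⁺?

bipy is neutral, so the +2 overall charge sits on Ti: oxidation state +2.
Ti sits in group 4; removing 2 electrons leaves Ti²⁺ with 4 − 2 = 2 d electrons.
Configuration: t2g^2 e_g^0, giving 2 unpaired electrons.

2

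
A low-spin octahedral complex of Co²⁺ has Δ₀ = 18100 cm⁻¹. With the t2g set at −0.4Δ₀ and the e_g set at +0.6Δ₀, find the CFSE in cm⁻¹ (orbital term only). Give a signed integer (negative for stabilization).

Co is in group 9, so Co²⁺ is d⁷ (9 − 2 = 7).
Configuration: t2g^6 e_g^1.
The orbital stabilization is -1.8Δ₀ = -1.8 × 18100 = -32580 cm⁻¹.

-32580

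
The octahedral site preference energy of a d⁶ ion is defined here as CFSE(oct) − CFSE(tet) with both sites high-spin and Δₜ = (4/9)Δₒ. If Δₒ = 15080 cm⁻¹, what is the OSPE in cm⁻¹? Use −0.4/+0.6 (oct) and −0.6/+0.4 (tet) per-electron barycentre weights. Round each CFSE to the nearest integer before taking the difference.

-2011

Octahedral (high-spin): t₂g⁴ eg², CFSE = 4(−0.4) + 2(+0.6) = -0.4Δₒ = -0.4 × 15080 = -6032 cm⁻¹.
Tetrahedral: e³ t₂³, CFSE = 3(−0.6) + 3(+0.4) = -0.6Δₜ = -0.6 × (4/9) × 15080 = -4021 cm⁻¹.
OSPE = -6032 − (-4021) = -2011 cm⁻¹.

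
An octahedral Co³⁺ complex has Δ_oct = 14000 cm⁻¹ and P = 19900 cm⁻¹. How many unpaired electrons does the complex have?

4

Co is in group 9, so Co³⁺ is d⁶ (9 − 3 = 6).
With Δ_oct < P the complex is high-spin.
Configuration: t2g^4 e_g^2.
Unpaired electrons: 4.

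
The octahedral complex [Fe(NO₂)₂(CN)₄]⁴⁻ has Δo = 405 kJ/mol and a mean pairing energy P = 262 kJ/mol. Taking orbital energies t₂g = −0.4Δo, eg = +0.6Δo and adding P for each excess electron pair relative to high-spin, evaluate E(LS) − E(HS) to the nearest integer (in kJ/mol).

Ligand charges: 2×(-1) from NO₂⁻ and 4×(-1) from CN⁻ sum to -6; with overall charge -4, Fe is +2.
Fe²⁺: group 8, so d-count = 8 − 2 = 6.
High-spin: t₂g⁴ eg², CFSE = -0.4Δo = -162 kJ/mol.
Low-spin: t₂g⁶ eg⁰, orbital CFSE = -2.4Δo = -972 kJ/mol; plus 2 excess pairs × P = +524 kJ/mol; total -448 kJ/mol.
Thus E(LS) − E(HS) = -286 kJ/mol.

-286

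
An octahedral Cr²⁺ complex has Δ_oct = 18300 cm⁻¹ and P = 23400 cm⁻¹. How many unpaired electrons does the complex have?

Cr sits in group 6; removing 2 electrons leaves Cr²⁺ with 6 − 2 = 4 d electrons.
Since Δ_oct = 18300 cm⁻¹ < P = 23400 cm⁻¹, the complex adopts the high-spin configuration.
Filling d⁴ accordingly: t₂g³ eg¹.
Unpaired electrons: 4.

4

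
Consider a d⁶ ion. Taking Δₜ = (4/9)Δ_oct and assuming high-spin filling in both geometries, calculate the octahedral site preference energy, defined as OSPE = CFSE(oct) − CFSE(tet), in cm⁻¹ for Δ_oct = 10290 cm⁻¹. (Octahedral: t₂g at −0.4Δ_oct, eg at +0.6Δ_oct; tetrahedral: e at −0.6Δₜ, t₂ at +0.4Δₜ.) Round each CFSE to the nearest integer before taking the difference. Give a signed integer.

-1372

Octahedral (high-spin): t2g^4 e_g^2, CFSE = 4(−0.4) + 2(+0.6) = -0.4Δ_oct = -0.4 × 10290 = -4116 cm⁻¹.
In a tetrahedral site the filling is e^3 t2^3: CFSE(tet) = -0.6Δₜ = -0.6 × (4/9)(10290) = -2744 cm⁻¹.
Subtracting, OSPE = -4116 − (-2744) = -1372 cm⁻¹.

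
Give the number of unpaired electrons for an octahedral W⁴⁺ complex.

W sits in group 6; removing 4 electrons leaves W⁴⁺ with 6 − 4 = 2 d electrons.
Configuration: t₂g² eg⁰, giving 2 unpaired electrons.

2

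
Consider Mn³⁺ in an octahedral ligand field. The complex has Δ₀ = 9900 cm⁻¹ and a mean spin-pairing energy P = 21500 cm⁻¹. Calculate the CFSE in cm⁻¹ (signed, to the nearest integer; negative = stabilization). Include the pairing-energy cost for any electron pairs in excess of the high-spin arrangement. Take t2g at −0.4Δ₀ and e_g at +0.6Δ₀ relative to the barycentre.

Mn³⁺: group 7, so d-count = 7 − 3 = 4.
Here Δ₀ < P (9900 < 21500), so the high-spin state is favoured.
Configuration: t2g^3 e_g^1.
Orbital CFSE = -0.6Δ₀ = -0.6 × 9900 = -5940 cm⁻¹.
High-spin has no excess pairs, so no pairing correction applies.

-5940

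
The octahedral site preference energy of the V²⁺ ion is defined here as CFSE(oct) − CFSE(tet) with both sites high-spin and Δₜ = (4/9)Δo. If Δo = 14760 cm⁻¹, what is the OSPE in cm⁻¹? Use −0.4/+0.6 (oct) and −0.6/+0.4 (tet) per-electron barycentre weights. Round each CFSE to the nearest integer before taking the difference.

V is in group 5, so V²⁺ is d³ (5 − 2 = 3).
In an octahedral site d³ (HS) is t₂g³ eg⁰, giving CFSE(oct) = -1.2Δo = -17712 cm⁻¹.
In a tetrahedral site the filling is e² t₂¹: CFSE(tet) = -0.8Δₜ = -0.8 × (4/9)(14760) = -5248 cm⁻¹.
OSPE = -17712 − (-5248) = -12464 cm⁻¹.

-12464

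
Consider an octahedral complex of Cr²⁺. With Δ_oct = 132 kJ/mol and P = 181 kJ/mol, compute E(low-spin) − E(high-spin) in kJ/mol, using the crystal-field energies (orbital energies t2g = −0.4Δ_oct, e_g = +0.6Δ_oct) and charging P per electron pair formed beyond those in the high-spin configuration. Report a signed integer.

Cr sits in group 6; removing 2 electrons leaves Cr²⁺ with 6 − 2 = 4 d electrons.
High-spin d⁴ fills as t2g^3 e_g^1 with CFSE 3(−0.4) + 1(+0.6) = -0.6Δ_oct = -79 kJ/mol.
For low-spin the configuration is t2g^4 e_g^0: orbital energy -1.6 × 132 = -211 kJ/mol, and 1 additional pair relative to high-spin adds 181 kJ/mol, giving -30 kJ/mol.
The difference is -30 − (-79) = 49 kJ/mol, so high-spin lies lower.

49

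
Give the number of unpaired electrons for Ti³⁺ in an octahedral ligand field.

1

Ti³⁺: group 4, so d-count = 4 − 3 = 1.
Configuration: t2g^1 e_g^0, giving 1 unpaired electron.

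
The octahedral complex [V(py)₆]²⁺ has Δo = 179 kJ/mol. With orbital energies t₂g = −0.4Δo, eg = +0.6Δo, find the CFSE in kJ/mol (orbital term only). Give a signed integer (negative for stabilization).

py is neutral, so the +2 overall charge sits on V: oxidation state +2.
Group 5 minus oxidation state +2 gives a d³ configuration for V²⁺.
For octahedral d³ the high- and low-spin configurations coincide.
The d³ electrons fill as t₂g³ eg⁰.
CFSE(orbital) = 3×(-0.4Δo) + 0×(0.6Δo) = -1.2Δo; with Δo = 179 kJ/mol that is -215 kJ/mol.

-215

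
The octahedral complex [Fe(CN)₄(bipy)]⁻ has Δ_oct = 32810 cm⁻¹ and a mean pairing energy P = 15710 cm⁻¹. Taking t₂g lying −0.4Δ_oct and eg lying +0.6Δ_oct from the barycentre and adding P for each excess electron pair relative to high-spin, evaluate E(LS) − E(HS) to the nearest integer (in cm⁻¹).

Ligand charges: 4×(-1) from CN⁻ and 1×(+0) from bipy sum to -4; with overall charge -1, Fe is +3.
Fe sits in group 8; removing 3 electrons leaves Fe³⁺ with 8 − 3 = 5 d electrons.
High-spin: t₂g³ eg², CFSE = 0.0Δ_oct = 0 cm⁻¹.
Low-spin: t₂g⁵ eg⁰, orbital CFSE = -2.0Δ_oct = -65620 cm⁻¹; plus 2 excess pairs × P = +31420 cm⁻¹; total -34200 cm⁻¹.
The difference is -34200 − (0) = -34200 cm⁻¹, so low-spin lies lower.

-34200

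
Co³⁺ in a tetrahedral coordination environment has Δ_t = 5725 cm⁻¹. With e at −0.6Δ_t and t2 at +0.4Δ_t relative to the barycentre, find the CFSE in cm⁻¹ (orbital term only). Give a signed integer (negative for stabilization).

-3435

Group 9 minus oxidation state +3 gives a d⁶ configuration for Co³⁺.
Tetrahedral splitting is small, so the complex is high-spin.
Electron filling gives e^3 t2^3.
CFSE(orbital) = 3×(-0.6Δ_t) + 3×(0.4Δ_t) = -0.6Δ_t; with Δ_t = 5725 cm⁻¹ that is -3435 cm⁻¹.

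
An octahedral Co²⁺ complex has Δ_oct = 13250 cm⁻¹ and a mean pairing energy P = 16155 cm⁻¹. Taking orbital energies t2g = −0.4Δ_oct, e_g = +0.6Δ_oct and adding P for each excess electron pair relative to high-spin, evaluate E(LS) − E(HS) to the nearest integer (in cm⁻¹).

Group 9 minus oxidation state +2 gives a d⁷ configuration for Co²⁺.
In the high-spin limit (t2g^5 e_g^2) the orbital term is -0.8Δ_oct = -10600 cm⁻¹, with no excess pairing.
Low-spin: t2g^6 e_g^1, orbital CFSE = -1.8Δ_oct = -23850 cm⁻¹; plus 1 excess pair × P = +16155 cm⁻¹; total -7695 cm⁻¹.
Thus E(LS) − E(HS) = 2905 cm⁻¹.

2905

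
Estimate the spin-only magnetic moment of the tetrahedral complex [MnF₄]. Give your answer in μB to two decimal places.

Each F⁻ contributes -1; 4 × (-1) = -4. With overall charge +0, Mn is in the +4 oxidation state.
Mn is in group 7, so Mn⁴⁺ is d³ (7 − 4 = 3).
With tetrahedral geometry the complex is necessarily high-spin.
Configuration: e^2 t2^1 → 3 unpaired electrons.
μ(spin-only) = √[3(3+2)] = √15 ≈ 3.87 μB.

3.87 μB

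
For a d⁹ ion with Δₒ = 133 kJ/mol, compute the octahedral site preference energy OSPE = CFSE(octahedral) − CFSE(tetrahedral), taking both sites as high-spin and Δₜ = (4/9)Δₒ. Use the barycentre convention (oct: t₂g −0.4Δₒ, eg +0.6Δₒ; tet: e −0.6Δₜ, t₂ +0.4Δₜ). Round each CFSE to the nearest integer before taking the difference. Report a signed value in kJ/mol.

-56

Octahedral (high-spin): t2g^6 e_g^3, CFSE = 6(−0.4) + 3(+0.6) = -0.6Δₒ = -0.6 × 133 = -80 kJ/mol.
In a tetrahedral site the filling is e^4 t2^5: CFSE(tet) = -0.4Δₜ = -0.4 × (4/9)(133) = -24 kJ/mol.
OSPE = CFSE(oct) − CFSE(tet) = -80 − (-24) = -56 kJ/mol.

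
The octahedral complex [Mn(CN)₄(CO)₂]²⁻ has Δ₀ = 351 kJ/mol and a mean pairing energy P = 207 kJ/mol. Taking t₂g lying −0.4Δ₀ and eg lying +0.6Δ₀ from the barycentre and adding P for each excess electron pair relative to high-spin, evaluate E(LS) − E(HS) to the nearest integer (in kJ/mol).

Ligand charges: 4×(-1) from CN⁻ and 2×(+0) from CO sum to -4; with overall charge -2, Mn is +2.
Mn is in group 7, so Mn²⁺ is d⁵ (7 − 2 = 5).
High-spin: t₂g³ eg², CFSE = 0.0Δ₀ = 0 kJ/mol.
Low-spin t₂g⁵ eg⁰ gives -2.0Δ₀ = -702 kJ/mol, but forming 2 extra pairs costs 2P = 414 kJ/mol, so E(LS) = -702 + 414 = -288 kJ/mol.
Thus E(LS) − E(HS) = -288 kJ/mol.

-288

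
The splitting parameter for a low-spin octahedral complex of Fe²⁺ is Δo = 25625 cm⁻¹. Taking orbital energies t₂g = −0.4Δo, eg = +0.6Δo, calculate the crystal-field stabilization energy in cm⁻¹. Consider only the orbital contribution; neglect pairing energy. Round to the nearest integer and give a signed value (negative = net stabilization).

-61500

Fe sits in group 8; removing 2 electrons leaves Fe²⁺ with 8 − 2 = 6 d electrons.
Electron filling gives t₂g⁶ eg⁰.
Orbital CFSE = 6(-0.4) + 0(0.6) = -2.4Δo = -2.4 × 25625 = -61500 cm⁻¹.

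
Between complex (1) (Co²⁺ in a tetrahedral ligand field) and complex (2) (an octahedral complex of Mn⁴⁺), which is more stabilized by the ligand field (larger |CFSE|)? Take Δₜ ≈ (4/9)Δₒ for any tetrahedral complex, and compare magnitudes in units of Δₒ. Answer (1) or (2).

(1): Co²⁺: group 9, so d-count = 9 − 2 = 7; Tetrahedral splitting is small, so the complex is high-spin; e⁴ t₂³, CFSE = -1.2Δₜ ≈ -0.53Δₒ.
(2): Group 7 minus oxidation state +4 gives a d³ configuration for Mn⁴⁺; t₂g³ eg⁰, CFSE = -1.2Δₒ.
So (2) has the larger |CFSE|.

(2)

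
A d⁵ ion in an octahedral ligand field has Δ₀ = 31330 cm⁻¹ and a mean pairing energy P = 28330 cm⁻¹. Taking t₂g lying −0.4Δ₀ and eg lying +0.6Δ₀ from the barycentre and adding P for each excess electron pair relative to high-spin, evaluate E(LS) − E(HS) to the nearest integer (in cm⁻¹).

High-spin d⁵ fills as t₂g³ eg² with CFSE 3(−0.4) + 2(+0.6) = 0.0Δ₀ = 0 cm⁻¹.
Low-spin: t₂g⁵ eg⁰, orbital CFSE = -2.0Δ₀ = -62660 cm⁻¹; plus 2 excess pairs × P = +56660 cm⁻¹; total -6000 cm⁻¹.
The difference is -6000 − (0) = -6000 cm⁻¹, so low-spin lies lower.

-6000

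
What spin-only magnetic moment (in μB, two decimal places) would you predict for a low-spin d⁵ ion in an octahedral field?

1.73 μB

Configuration: t₂g⁵ eg⁰ → 1 unpaired electron.
μ(spin-only) = √[1(1+2)] = √3 ≈ 1.73 μB.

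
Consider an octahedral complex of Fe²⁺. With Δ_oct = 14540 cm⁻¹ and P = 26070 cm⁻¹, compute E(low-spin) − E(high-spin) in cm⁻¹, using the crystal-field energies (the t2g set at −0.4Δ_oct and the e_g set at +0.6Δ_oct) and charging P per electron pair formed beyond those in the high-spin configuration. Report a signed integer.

23060

Group 8 minus oxidation state +2 gives a d⁶ configuration for Fe²⁺.
High-spin: t2g^4 e_g^2, CFSE = -0.4Δ_oct = -5816 cm⁻¹.
For low-spin the configuration is t2g^6 e_g^0: orbital energy -2.4 × 14540 = -34896 cm⁻¹, and 2 additional pairs relative to high-spin add 52140 cm⁻¹, giving 17244 cm⁻¹.
E(LS) − E(HS) = 17244 − (-5816) = 23060 cm⁻¹.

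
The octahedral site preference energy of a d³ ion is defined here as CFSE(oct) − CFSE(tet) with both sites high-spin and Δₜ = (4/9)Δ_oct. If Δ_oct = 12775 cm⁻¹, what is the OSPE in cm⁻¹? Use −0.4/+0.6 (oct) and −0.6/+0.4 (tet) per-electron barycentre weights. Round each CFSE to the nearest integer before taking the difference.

In an octahedral site d³ (HS) is t2g^3 e_g^0, giving CFSE(oct) = -1.2Δ_oct = -15330 cm⁻¹.
Tetrahedral e^2 t2^1 gives -0.8Δₜ = -0.8 × (4/9) × 12775 = -4542 cm⁻¹.
Subtracting, OSPE = -15330 − (-4542) = -10788 cm⁻¹.

-10788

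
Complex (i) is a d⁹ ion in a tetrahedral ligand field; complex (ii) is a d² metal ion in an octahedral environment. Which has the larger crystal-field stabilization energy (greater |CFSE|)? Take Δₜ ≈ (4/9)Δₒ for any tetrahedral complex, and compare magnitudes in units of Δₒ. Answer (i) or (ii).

(ii)

(i): With tetrahedral geometry the complex is necessarily high-spin; e⁴ t₂⁵, CFSE = -0.4Δₜ ≈ -0.18Δₒ.
(ii): t2g^2 e_g^0, CFSE = -0.8Δₒ.
So (ii) has the larger |CFSE|.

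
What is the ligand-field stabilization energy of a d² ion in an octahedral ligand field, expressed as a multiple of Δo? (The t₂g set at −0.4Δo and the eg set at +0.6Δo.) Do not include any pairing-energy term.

Configuration: t₂g² eg⁰.
CFSE = 2(-0.4Δo) + 0(0.6Δo) = -0.8Δo + 0.0Δo = -0.8Δo.

-0.8 Δo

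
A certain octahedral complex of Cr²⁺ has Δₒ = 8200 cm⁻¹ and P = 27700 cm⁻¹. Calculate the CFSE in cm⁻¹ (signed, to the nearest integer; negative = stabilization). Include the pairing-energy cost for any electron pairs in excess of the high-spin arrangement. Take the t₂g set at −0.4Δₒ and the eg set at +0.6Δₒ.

-4920

Cr sits in group 6; removing 2 electrons leaves Cr²⁺ with 6 − 2 = 4 d electrons.
With Δₒ < P the complex is high-spin.
Configuration: t₂g³ eg¹.
Orbital CFSE = -0.6Δₒ = -0.6 × 8200 = -4920 cm⁻¹.
High-spin has no excess pairs, so no pairing correction applies.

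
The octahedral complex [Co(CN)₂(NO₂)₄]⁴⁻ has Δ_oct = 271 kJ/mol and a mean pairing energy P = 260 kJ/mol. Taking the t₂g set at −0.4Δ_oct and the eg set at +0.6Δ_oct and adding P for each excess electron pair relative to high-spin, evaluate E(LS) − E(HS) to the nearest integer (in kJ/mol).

Ligand charges: 2×(-1) from CN⁻ and 4×(-1) from NO₂⁻ sum to -6; with overall charge -4, Co is +2.
Co is in group 9, so Co²⁺ is d⁷ (9 − 2 = 7).
High-spin d⁷ fills as t₂g⁵ eg² with CFSE 5(−0.4) + 2(+0.6) = -0.8Δ_oct = -217 kJ/mol.
Low-spin: t₂g⁶ eg¹, orbital CFSE = -1.8Δ_oct = -488 kJ/mol; plus 1 excess pair × P = +260 kJ/mol; total -228 kJ/mol.
The difference is -228 − (-217) = -11 kJ/mol, so low-spin lies lower.

-11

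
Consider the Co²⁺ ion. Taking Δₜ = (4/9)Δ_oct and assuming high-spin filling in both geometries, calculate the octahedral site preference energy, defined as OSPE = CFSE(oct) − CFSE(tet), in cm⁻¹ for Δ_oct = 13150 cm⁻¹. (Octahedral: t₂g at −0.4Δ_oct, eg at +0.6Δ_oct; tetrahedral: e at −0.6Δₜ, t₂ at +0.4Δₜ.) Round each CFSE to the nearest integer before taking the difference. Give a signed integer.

Co sits in group 9; removing 2 electrons leaves Co²⁺ with 9 − 2 = 7 d electrons.
Octahedral (high-spin): t2g^5 e_g^2, CFSE = 5(−0.4) + 2(+0.6) = -0.8Δ_oct = -0.8 × 13150 = -10520 cm⁻¹.
Tetrahedral: e^4 t2^3, CFSE = 4(−0.6) + 3(+0.4) = -1.2Δₜ = -1.2 × (4/9) × 13150 = -7013 cm⁻¹.
OSPE = -10520 − (-7013) = -3507 cm⁻¹.

-3507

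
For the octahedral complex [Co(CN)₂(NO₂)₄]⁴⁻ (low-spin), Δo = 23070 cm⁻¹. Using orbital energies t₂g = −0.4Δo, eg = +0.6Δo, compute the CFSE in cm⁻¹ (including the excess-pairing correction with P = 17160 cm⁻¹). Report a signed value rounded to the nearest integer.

-24366

Ligand charges: 2×(-1) from CN⁻ and 4×(-1) from NO₂⁻ sum to -6; with overall charge -4, Co is +2.
Co is in group 9, so Co²⁺ is d⁷ (9 − 2 = 7).
Configuration: t₂g⁶ eg¹.
CFSE(orbital) = 6×(-0.4Δo) + 1×(0.6Δo) = -1.8Δo; with Δo = 23070 cm⁻¹ that is -41526 cm⁻¹.
Relative to high-spin t₂g⁵ eg² (2 paired), the low-spin configuration has 1 additional pair, contributing +1 × 17160 = +17160 cm⁻¹.
Combining: -41526 + 17160 = -24366 cm⁻¹.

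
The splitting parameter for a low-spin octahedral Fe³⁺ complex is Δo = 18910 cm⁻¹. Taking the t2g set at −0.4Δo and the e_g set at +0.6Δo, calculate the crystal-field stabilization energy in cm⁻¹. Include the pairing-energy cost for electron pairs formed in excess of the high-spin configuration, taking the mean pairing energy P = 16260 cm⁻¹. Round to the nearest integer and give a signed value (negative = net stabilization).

Fe³⁺: group 8, so d-count = 8 − 3 = 5.
Configuration: t2g^5 e_g^0.
CFSE(orbital) = 5×(-0.4Δo) + 0×(0.6Δo) = -2.0Δo; with Δo = 18910 cm⁻¹ that is -37820 cm⁻¹.
High-spin d⁵ would be t2g^3 e_g^2 with 0 pairs; low-spin has 2, so 2 excess pairs cost +2P = +32520 cm⁻¹.
Combining: -37820 + 32520 = -5300 cm⁻¹.

-5300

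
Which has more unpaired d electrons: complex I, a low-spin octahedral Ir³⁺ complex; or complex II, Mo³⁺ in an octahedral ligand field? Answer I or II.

I: Ir is in group 9, so Ir³⁺ is d⁶ (9 − 3 = 6); t₂g⁶ eg⁰ → 0 unpaired.
II: Mo is in group 6, so Mo³⁺ is d³ (6 − 3 = 3); t₂g³ eg⁰ → 3 unpaired.
So II has more unpaired electrons.

II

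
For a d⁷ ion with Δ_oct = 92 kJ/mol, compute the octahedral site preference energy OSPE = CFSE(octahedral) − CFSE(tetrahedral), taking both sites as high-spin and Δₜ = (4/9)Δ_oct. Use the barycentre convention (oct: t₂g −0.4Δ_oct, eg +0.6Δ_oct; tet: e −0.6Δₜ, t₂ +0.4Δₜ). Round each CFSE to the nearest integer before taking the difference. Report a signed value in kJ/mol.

In an octahedral site d⁷ (HS) is t₂g⁵ eg², giving CFSE(oct) = -0.8Δ_oct = -74 kJ/mol.
Tetrahedral e⁴ t₂³ gives -1.2Δₜ = -1.2 × (4/9) × 92 = -49 kJ/mol.
OSPE = -74 − (-49) = -25 kJ/mol.

-25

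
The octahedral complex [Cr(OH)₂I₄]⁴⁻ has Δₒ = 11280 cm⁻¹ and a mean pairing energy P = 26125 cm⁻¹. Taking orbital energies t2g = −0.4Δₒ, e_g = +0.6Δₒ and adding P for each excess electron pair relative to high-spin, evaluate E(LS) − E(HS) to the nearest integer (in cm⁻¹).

Ligand charges: 2×(-1) from OH⁻ and 4×(-1) from I⁻ sum to -6; with overall charge -4, Cr is +2.
Cr sits in group 6; removing 2 electrons leaves Cr²⁺ with 6 − 2 = 4 d electrons.
High-spin d⁴ fills as t2g^3 e_g^1 with CFSE 3(−0.4) + 1(+0.6) = -0.6Δₒ = -6768 cm⁻¹.
Low-spin t2g^4 e_g^0 gives -1.6Δₒ = -18048 cm⁻¹, but forming 1 extra pair costs 1P = 26125 cm⁻¹, so E(LS) = -18048 + 26125 = 8077 cm⁻¹.
The difference is 8077 − (-6768) = 14845 cm⁻¹, so high-spin lies lower.

14845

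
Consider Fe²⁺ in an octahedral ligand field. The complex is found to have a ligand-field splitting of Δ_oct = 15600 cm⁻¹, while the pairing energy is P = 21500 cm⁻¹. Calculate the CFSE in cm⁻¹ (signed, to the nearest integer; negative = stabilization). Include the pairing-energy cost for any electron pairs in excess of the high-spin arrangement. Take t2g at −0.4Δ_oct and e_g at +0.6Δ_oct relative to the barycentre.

-6240

Fe²⁺: group 8, so d-count = 8 − 2 = 6.
Since Δ_oct = 15600 cm⁻¹ < P = 21500 cm⁻¹, the complex adopts the high-spin configuration.
Filling d⁶ accordingly: t2g^4 e_g^2.
Orbital CFSE = -0.4Δ_oct = -0.4 × 15600 = -6240 cm⁻¹.
High-spin has no excess pairs, so no pairing correction applies.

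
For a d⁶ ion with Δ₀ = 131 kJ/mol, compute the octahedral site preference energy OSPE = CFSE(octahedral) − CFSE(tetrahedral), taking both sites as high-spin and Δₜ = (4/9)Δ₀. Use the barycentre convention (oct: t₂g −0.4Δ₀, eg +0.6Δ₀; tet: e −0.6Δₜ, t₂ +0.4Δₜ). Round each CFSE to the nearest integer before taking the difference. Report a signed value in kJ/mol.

-17

Octahedral high-spin t₂g⁴ eg²: CFSE = -0.4 × 131 = -52 kJ/mol.
Tetrahedral e³ t₂³ gives -0.6Δₜ = -0.6 × (4/9) × 131 = -35 kJ/mol.
OSPE = CFSE(oct) − CFSE(tet) = -52 − (-35) = -17 kJ/mol.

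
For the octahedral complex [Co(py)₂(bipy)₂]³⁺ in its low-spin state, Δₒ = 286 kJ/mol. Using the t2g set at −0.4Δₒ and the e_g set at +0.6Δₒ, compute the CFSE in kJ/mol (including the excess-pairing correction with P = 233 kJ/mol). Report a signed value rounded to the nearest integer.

-220

Ligand charges: 2×(+0) from py and 2×(+0) from bipy sum to +0; with overall charge +3, Co is +3.
Co is in group 9, so Co³⁺ is d⁶ (9 − 3 = 6).
Configuration: t2g^6 e_g^0.
The orbital stabilization is -2.4Δₒ = -2.4 × 286 = -686 kJ/mol.
High-spin d⁶ would be t2g^4 e_g^2 with 1 pair; low-spin has 3, so 2 excess pairs cost +2P = +466 kJ/mol.
Net CFSE = -686 + 466 = -220 kJ/mol.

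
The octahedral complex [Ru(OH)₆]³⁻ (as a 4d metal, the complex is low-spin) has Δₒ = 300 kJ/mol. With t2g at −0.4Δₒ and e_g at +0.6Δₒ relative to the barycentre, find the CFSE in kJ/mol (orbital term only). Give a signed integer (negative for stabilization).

Each OH⁻ contributes -1; 6 × (-1) = -6. With overall charge -3, Ru is in the +3 oxidation state.
Ru sits in group 8; removing 3 electrons leaves Ru³⁺ with 8 − 3 = 5 d electrons.
The d⁵ electrons fill as t2g^5 e_g^0.
The orbital stabilization is -2.0Δₒ = -2.0 × 300 = -600 kJ/mol.

-600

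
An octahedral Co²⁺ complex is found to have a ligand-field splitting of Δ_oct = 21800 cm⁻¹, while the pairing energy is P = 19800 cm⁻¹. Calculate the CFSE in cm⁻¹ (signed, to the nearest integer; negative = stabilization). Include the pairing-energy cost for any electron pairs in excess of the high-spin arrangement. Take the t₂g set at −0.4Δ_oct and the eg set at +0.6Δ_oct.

-19440

Group 9 minus oxidation state +2 gives a d⁷ configuration for Co²⁺.
Here Δ_oct > P (21800 > 19800), so the low-spin state is favoured.
That gives t₂g⁶ eg¹.
Orbital CFSE = -1.8Δ_oct = -1.8 × 21800 = -39240 cm⁻¹.
Excess pairs vs high-spin: 3 − 2 = 1; pairing cost = +19800 cm⁻¹.
Net CFSE = -39240 + 19800 = -19440 cm⁻¹.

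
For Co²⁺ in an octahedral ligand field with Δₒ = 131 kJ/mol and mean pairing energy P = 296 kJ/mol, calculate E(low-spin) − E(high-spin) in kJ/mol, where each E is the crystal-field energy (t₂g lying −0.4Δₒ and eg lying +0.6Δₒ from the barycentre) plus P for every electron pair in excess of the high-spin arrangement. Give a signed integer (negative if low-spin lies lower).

165

Co is in group 9, so Co²⁺ is d⁷ (9 − 2 = 7).
High-spin d⁷ fills as t₂g⁵ eg² with CFSE 5(−0.4) + 2(+0.6) = -0.8Δₒ = -105 kJ/mol.
Low-spin: t₂g⁶ eg¹, orbital CFSE = -1.8Δₒ = -236 kJ/mol; plus 1 excess pair × P = +296 kJ/mol; total 60 kJ/mol.
The difference is 60 − (-105) = 165 kJ/mol, so high-spin lies lower.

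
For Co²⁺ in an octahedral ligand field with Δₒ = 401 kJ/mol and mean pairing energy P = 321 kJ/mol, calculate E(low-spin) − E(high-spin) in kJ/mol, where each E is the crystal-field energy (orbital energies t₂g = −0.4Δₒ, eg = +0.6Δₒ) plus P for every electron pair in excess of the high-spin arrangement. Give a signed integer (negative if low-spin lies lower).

Co²⁺: group 9, so d-count = 9 − 2 = 7.
In the high-spin limit (t₂g⁵ eg²) the orbital term is -0.8Δₒ = -321 kJ/mol, with no excess pairing.
For low-spin the configuration is t₂g⁶ eg¹: orbital energy -1.8 × 401 = -722 kJ/mol, and 1 additional pair relative to high-spin adds 321 kJ/mol, giving -401 kJ/mol.
E(LS) − E(HS) = -401 − (-321) = -80 kJ/mol.

-80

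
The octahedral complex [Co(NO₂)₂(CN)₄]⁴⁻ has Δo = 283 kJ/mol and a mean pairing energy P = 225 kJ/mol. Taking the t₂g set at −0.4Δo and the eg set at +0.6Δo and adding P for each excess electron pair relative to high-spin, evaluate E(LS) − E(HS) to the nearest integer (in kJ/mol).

-58

Ligand charges: 2×(-1) from NO₂⁻ and 4×(-1) from CN⁻ sum to -6; with overall charge -4, Co is +2.
Co is in group 9, so Co²⁺ is d⁷ (9 − 2 = 7).
In the high-spin limit (t₂g⁵ eg²) the orbital term is -0.8Δo = -226 kJ/mol, with no excess pairing.
For low-spin the configuration is t₂g⁶ eg¹: orbital energy -1.8 × 283 = -509 kJ/mol, and 1 additional pair relative to high-spin adds 225 kJ/mol, giving -284 kJ/mol.
Thus E(LS) − E(HS) = -58 kJ/mol.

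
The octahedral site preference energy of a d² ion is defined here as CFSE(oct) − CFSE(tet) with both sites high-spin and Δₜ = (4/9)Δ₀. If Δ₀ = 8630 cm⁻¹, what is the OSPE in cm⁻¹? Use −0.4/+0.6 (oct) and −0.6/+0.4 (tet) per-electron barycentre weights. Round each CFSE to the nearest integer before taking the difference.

Octahedral high-spin t₂g² eg⁰: CFSE = -0.8 × 8630 = -6904 cm⁻¹.
In a tetrahedral site the filling is e² t₂⁰: CFSE(tet) = -1.2Δₜ = -1.2 × (4/9)(8630) = -4603 cm⁻¹.
Subtracting, OSPE = -6904 − (-4603) = -2301 cm⁻¹.

-2301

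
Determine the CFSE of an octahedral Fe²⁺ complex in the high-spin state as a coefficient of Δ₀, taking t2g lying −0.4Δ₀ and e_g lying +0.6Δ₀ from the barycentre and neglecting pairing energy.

-0.4 Δ₀

Group 8 minus oxidation state +2 gives a d⁶ configuration for Fe²⁺.
Configuration: t2g^4 e_g^2.
CFSE = 4(-0.4Δ₀) + 2(0.6Δ₀) = -1.6Δ₀ + 1.2Δ₀ = -0.4Δ₀.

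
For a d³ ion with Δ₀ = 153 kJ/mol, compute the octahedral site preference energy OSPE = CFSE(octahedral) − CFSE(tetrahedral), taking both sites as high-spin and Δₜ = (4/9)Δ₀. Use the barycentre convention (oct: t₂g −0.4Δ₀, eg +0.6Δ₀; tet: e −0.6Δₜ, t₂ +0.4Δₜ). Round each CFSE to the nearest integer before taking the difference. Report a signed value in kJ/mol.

-130

In an octahedral site d³ (HS) is t₂g³ eg⁰, giving CFSE(oct) = -1.2Δ₀ = -184 kJ/mol.
Tetrahedral e² t₂¹ gives -0.8Δₜ = -0.8 × (4/9) × 153 = -54 kJ/mol.
OSPE = -184 − (-54) = -130 kJ/mol.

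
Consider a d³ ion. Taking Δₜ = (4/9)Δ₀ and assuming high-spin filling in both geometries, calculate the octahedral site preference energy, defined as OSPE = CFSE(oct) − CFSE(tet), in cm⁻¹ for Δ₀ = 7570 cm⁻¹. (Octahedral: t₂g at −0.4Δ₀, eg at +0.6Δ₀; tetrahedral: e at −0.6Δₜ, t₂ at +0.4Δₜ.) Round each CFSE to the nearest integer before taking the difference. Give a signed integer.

-6392

In an octahedral site d³ (HS) is t2g^3 e_g^0, giving CFSE(oct) = -1.2Δ₀ = -9084 cm⁻¹.
Tetrahedral e^2 t2^1 gives -0.8Δₜ = -0.8 × (4/9) × 7570 = -2692 cm⁻¹.
Subtracting, OSPE = -9084 − (-2692) = -6392 cm⁻¹.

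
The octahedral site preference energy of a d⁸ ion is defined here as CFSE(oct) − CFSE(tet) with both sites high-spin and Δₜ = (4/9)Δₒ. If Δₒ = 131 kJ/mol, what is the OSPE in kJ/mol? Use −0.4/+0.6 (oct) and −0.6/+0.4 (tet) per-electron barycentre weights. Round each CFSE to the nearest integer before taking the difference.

Octahedral high-spin t₂g⁶ eg²: CFSE = -1.2 × 131 = -157 kJ/mol.
Tetrahedral e⁴ t₂⁴ gives -0.8Δₜ = -0.8 × (4/9) × 131 = -47 kJ/mol.
Subtracting, OSPE = -157 − (-47) = -110 kJ/mol.

-110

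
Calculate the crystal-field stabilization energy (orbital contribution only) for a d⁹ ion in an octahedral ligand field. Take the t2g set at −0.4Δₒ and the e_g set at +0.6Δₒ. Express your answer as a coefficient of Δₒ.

-0.6 Δₒ

Configuration: t2g^6 e_g^3.
CFSE = 6(-0.4Δₒ) + 3(0.6Δₒ) = -2.4Δₒ + 1.8Δₒ = -0.6Δₒ.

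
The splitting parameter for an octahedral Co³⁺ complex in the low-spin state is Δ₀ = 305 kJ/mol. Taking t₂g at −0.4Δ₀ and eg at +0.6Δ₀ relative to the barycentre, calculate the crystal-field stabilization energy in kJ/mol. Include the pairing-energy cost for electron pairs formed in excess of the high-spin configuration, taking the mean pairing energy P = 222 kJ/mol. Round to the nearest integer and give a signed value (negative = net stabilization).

Group 9 minus oxidation state +3 gives a d⁶ configuration for Co³⁺.
Electron filling gives t₂g⁶ eg⁰.
CFSE(orbital) = 6×(-0.4Δ₀) + 0×(0.6Δ₀) = -2.4Δ₀; with Δ₀ = 305 kJ/mol that is -732 kJ/mol.
High-spin d⁶ would be t₂g⁴ eg² with 1 pair; low-spin has 3, so 2 excess pairs cost +2P = +444 kJ/mol.
Combining: -732 + 444 = -288 kJ/mol.

-288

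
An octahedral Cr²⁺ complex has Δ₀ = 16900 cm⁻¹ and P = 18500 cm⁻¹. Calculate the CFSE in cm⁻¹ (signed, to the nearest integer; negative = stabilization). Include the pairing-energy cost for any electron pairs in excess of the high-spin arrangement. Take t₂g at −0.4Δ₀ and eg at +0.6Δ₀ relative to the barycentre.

-10140

Group 6 minus oxidation state +2 gives a d⁴ configuration for Cr²⁺.
Since Δ₀ = 16900 cm⁻¹ < P = 18500 cm⁻¹, the complex adopts the high-spin configuration.
That gives t₂g³ eg¹.
Orbital CFSE = -0.6Δ₀ = -0.6 × 16900 = -10140 cm⁻¹.
High-spin has no excess pairs, so no pairing correction applies.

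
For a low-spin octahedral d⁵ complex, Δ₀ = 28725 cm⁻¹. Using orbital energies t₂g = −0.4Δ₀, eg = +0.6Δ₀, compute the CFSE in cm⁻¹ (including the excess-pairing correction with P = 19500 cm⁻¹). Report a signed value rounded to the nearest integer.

-18450

The d⁵ electrons fill as t₂g⁵ eg⁰.
The orbital stabilization is -2.0Δ₀ = -2.0 × 28725 = -57450 cm⁻¹.
High-spin d⁵ would be t₂g³ eg² with 0 pairs; low-spin has 2, so 2 excess pairs cost +2P = +39000 cm⁻¹.
Overall CFSE = -57450 + 39000 = -18450 cm⁻¹.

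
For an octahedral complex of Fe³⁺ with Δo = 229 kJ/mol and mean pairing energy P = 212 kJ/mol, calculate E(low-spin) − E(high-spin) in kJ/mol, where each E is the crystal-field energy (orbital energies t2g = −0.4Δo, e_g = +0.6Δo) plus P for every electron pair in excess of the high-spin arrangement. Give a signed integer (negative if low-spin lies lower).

-34

Group 8 minus oxidation state +3 gives a d⁵ configuration for Fe³⁺.
High-spin: t2g^3 e_g^2, CFSE = 0.0Δo = 0 kJ/mol.
For low-spin the configuration is t2g^5 e_g^0: orbital energy -2.0 × 229 = -458 kJ/mol, and 2 additional pairs relative to high-spin add 424 kJ/mol, giving -34 kJ/mol.
E(LS) − E(HS) = -34 − (0) = -34 kJ/mol.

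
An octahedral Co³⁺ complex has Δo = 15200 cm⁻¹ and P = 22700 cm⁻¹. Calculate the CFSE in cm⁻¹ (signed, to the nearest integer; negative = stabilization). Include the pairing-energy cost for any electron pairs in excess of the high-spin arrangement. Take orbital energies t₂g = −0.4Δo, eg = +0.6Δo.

Co³⁺: group 9, so d-count = 9 − 3 = 6.
With Δo < P the complex is high-spin.
Configuration: t₂g⁴ eg².
Orbital CFSE = -0.4Δo = -0.4 × 15200 = -6080 cm⁻¹.
High-spin has no excess pairs, so no pairing correction applies.

-6080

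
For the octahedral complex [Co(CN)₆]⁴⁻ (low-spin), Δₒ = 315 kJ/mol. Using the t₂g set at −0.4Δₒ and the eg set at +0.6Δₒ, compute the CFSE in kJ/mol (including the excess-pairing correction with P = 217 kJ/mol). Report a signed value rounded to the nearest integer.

Each CN⁻ contributes -1; 6 × (-1) = -6. With overall charge -4, Co is in the +2 oxidation state.
Co²⁺: group 9, so d-count = 9 − 2 = 7.
Configuration: t₂g⁶ eg¹.
Orbital CFSE = 6(-0.4) + 1(0.6) = -1.8Δₒ = -1.8 × 315 = -567 kJ/mol.
Relative to high-spin t₂g⁵ eg² (2 paired), the low-spin configuration has 1 additional pair, contributing +1 × 217 = +217 kJ/mol.
Combining: -567 + 217 = -350 kJ/mol.

-350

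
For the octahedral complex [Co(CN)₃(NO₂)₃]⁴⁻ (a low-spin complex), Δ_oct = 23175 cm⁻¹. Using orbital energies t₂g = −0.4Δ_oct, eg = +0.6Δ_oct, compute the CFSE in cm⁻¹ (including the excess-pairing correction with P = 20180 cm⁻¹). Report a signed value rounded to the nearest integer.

-21535

Ligand charges: 3×(-1) from CN⁻ and 3×(-1) from NO₂⁻ sum to -6; with overall charge -4, Co is +2.
Co sits in group 9; removing 2 electrons leaves Co²⁺ with 9 − 2 = 7 d electrons.
Configuration: t₂g⁶ eg¹.
The orbital stabilization is -1.8Δ_oct = -1.8 × 23175 = -41715 cm⁻¹.
Relative to high-spin t₂g⁵ eg² (2 paired), the low-spin configuration has 1 additional pair, contributing +1 × 20180 = +20180 cm⁻¹.
Net CFSE = -41715 + 20180 = -21535 cm⁻¹.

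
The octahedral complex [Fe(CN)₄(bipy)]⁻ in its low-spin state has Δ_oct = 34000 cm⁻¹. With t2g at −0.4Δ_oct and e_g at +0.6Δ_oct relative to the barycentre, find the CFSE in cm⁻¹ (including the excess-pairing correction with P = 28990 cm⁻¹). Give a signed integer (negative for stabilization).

-10020

Ligand charges: 4×(-1) from CN⁻ and 1×(+0) from bipy sum to -4; with overall charge -1, Fe is +3.
Fe³⁺: group 8, so d-count = 8 − 3 = 5.
Configuration: t2g^5 e_g^0.
The orbital stabilization is -2.0Δ_oct = -2.0 × 34000 = -68000 cm⁻¹.
High-spin d⁵ would be t2g^3 e_g^2 with 0 pairs; low-spin has 2, so 2 excess pairs cost +2P = +57980 cm⁻¹.
Overall CFSE = -68000 + 57980 = -10020 cm⁻¹.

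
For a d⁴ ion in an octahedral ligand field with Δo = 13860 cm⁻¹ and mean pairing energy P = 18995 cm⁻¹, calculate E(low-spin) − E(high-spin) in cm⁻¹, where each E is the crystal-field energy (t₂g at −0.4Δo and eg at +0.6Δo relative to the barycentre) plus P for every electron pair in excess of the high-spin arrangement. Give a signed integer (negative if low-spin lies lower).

High-spin: t₂g³ eg¹, CFSE = -0.6Δo = -8316 cm⁻¹.
Low-spin: t₂g⁴ eg⁰, orbital CFSE = -1.6Δo = -22176 cm⁻¹; plus 1 excess pair × P = +18995 cm⁻¹; total -3181 cm⁻¹.
Thus E(LS) − E(HS) = 5135 cm⁻¹.

5135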